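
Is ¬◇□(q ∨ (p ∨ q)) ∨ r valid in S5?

Not valid

Tableau for the negation ¬(¬◇□(q ∨ (p ∨ q)) ∨ r):
1. ¬(¬◇□(q ∨ (p ∨ q)) ∨ r), u
2. ◇□(q ∨ (p ∨ q)), u
3. ¬r, u
4. □(q ∨ (p ∨ q)), v
5. q ∨ (p ∨ q), u
6. q ∨ (p ∨ q), v
7. p ∨ q, u
8. p ∨ q, v
9. q, u
10. q, v
Accessibility: uRu, uRv, vRu, vRv
The negation has an open branch (countermodel exists).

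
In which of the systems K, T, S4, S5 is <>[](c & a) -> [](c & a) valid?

S5

S5-tableau for the negation ~(<>[](c & a) -> [](c & a)):
1. ~(<>[](c & a) -> [](c & a)), u
2. <>[](c & a), u
3. ~[](c & a), u
4. [](c & a), v
5. c & a, u
6. c, u
7. a, u
8. c & a, v
9. c, v
10. a, v
11. ~(c & a), w
12. c & a, w
13. c, w
14. a, w
15. ~a, w
Accessibility: uRu, uRv, uRw, vRu, vRv, vRw, wRu, wRv, wRw
Branch closes: a and ~a both at w.
Every branch closes (one shown): valid in S5.
S4-tableau for the negation ~(<>[](c & a) -> [](c & a)):
1. ~(<>[](c & a) -> [](c & a)), u
2. <>[](c & a), u
3. ~[](c & a), u
4. [](c & a), v
5. c & a, v
6. c, v
7. a, v
8. ~(c & a), w
9. ~a, w
Accessibility: uRu, uRv, uRw, vRv, wRw
Complete open branch: countermodel on an S4-frame, so not valid in S4, nor in K, T (the same frame is also a K-frame and a T-frame).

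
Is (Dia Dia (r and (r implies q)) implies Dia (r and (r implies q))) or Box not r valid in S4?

Tableau for the negation not ((Dia Dia (r and (r implies q)) implies Dia (r and (r implies q))) or Box not r):
1. not ((Dia Dia (r and (r implies q)) implies Dia (r and (r implies q))) or Box not r), 0
2. not (Dia Dia (r and (r implies q)) implies Dia (r and (r implies q))), 0   [neg-or-rule on 1]
3. not Box not r, 0   [neg-or-rule on 1]
4. Dia Dia (r and (r implies q)), 0   [neg-implies-rule on 2]
5. not Dia (r and (r implies q)), 0   [neg-implies-rule on 2]
6. not (r and (r implies q)), 0   [neg-Dia-rule on 5 via 0R0]
7. not (r implies q), 0   [neg-and-rule on 6 (branches; this branch)]
8. r, 0   [neg-implies-rule on 7]
9. not q, 0   [neg-implies-rule on 7]
10. r, 1   [neg-Box-rule on 3: fresh world 1, 0R1]
11. not (r and (r implies q)), 1   [neg-Dia-rule on 5 via 0R1]
12. not (r implies q), 1   [neg-and-rule on 11 (branches; this branch)]
13. not q, 1   [neg-implies-rule on 12]
14. Dia (r and (r implies q)), 2   [Dia-rule on 4: fresh world 2, 0R2]
15. not (r and (r implies q)), 2   [neg-Dia-rule on 5 via 0R2]
16. not (r implies q), 2   [neg-and-rule on 15 (branches; this branch)]
17. r, 2   [neg-implies-rule on 16]
18. not q, 2   [neg-implies-rule on 16]
19. r and (r implies q), 3   [Dia-rule on 14: fresh world 3, 2R3]
20. r, 3   [and-rule on 19]
21. r implies q, 3   [and-rule on 19]
22. not (r and (r implies q)), 3   [neg-Dia-rule on 5 via 0R3]
23. q, 3   [implies-rule on 21 (branches; this branch)]
24. not (r implies q), 3   [neg-and-rule on 22 (branches; this branch)]
25. not q, 3   [neg-implies-rule on 24]
Accessibility: 0R0, 0R1, 0R2, 0R3, 1R1, 2R2, 2R3, 3R3
Branch closes: q and not q both at 3.
All branches of the negation close; one closing branch shown above.

Valid in S4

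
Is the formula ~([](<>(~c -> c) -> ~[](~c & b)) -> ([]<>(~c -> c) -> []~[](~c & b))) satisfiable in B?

No, unsatisfiable

1. ~([](<>(~c -> c) -> ~[](~c & b)) -> ([]<>(~c -> c) -> []~[](~c & b))), u
2. [](<>(~c -> c) -> ~[](~c & b)), u
3. ~([]<>(~c -> c) -> []~[](~c & b)), u
4. []<>(~c -> c), u
5. ~[]~[](~c & b), u
6. <>(~c -> c) -> ~[](~c & b), u
7. <>(~c -> c), u
8. ~[](~c & b), u
9. [](~c & b), v
10. <>(~c -> c) -> ~[](~c & b), v
11. <>(~c -> c), v
12. ~c & b, u
13. ~c, u
14. b, u
15. ~c & b, v
16. ~c, v
17. b, v
18. ~<>(~c -> c), v
19. ~(~c -> c), u
20. ~(~c -> c), v
21. ~c -> c, w
22. <>(~c -> c) -> ~[](~c & b), w
23. <>(~c -> c), w
24. c, w
25. ~[](~c & b), w
26. ~(~c & b), x
27. <>(~c -> c) -> ~[](~c & b), x
28. <>(~c -> c), x
29. ~b, x
30. ~<>(~c -> c), x
31. ~(~c -> c), x
32. ~c, x
33. ~c -> c, y
34. ~c & b, y
35. ~c, y
36. b, y
37. ~(~c -> c), y
38. c, y
Accessibility: uRu, uRv, uRw, uRx, vRu, vRv, vRy, wRu, wRw, xRu, xRx, yRv, yRy
Branch closes: c and ~c both at y.
All branches of the tableau close; one closing branch shown above.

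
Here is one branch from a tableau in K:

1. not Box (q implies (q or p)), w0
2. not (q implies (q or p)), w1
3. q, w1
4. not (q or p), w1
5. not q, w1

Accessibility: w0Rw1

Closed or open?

Closed

Both q and not q appear at w1.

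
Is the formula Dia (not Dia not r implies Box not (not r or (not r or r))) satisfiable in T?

Satisfiable (open branch found)

1. Dia (not Dia not r implies Box not (not r or (not r or r))), 0
2. not Dia not r implies Box not (not r or (not r or r)), 1
3. Dia not r, 1
4. not r, 2
Accessibility: 0R0, 0R1, 1R1, 1R2, 2R2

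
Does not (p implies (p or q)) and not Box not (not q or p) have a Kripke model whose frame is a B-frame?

1. not (p implies (p or q)) and not Box not (not q or p), u
2. not (p implies (p or q)), u   [and-rule on 1]
3. not Box not (not q or p), u   [and-rule on 1]
4. p, u   [neg-implies-rule on 2]
5. not (p or q), u   [neg-implies-rule on 2]
6. not p, u   [neg-or-rule on 5]
7. not q, u   [neg-or-rule on 5]
Accessibility: uRu
Branch closes: p and not p both at u.
All branches of the tableau close; one closing branch shown above.

No, unsatisfiable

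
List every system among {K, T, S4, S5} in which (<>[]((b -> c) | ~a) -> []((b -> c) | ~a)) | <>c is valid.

S5-tableau for the negation ~((<>[]((b -> c) | ~a) -> []((b -> c) | ~a)) | <>c):
1. ~((<>[]((b -> c) | ~a) -> []((b -> c) | ~a)) | <>c), u
2. ~(<>[]((b -> c) | ~a) -> []((b -> c) | ~a)), u   [~|-rule on 1]
3. ~<>c, u   [~|-rule on 1]
4. <>[]((b -> c) | ~a), u   [~->-rule on 2]
5. ~[]((b -> c) | ~a), u   [~->-rule on 2]
6. ~c, u   [~<>-rule on 3 via uRu]
7. []((b -> c) | ~a), v   [<>-rule on 4: fresh world v, uRv]
8. ~c, v   [~<>-rule on 3 via uRv]
9. (b -> c) | ~a, u   [[]-rule on 7 via vRu]
10. (b -> c) | ~a, v   [[]-rule on 7 via vRv]
11. b -> c, u   [|-rule on 9 (branches; this branch)]
12. b -> c, v   [|-rule on 10 (branches; this branch)]
13. ~b, u   [->-rule on 11 (branches; this branch)]
14. ~b, v   [->-rule on 12 (branches; this branch)]
15. ~((b -> c) | ~a), w   [~[]-rule on 5: fresh world w, uRw]
16. ~(b -> c), w   [~|-rule on 15]
17. a, w   [~|-rule on 15]
18. b, w   [~->-rule on 16]
19. ~c, w   [~->-rule on 16]
20. (b -> c) | ~a, w   [[]-rule on 7 via vRw]
21. b -> c, w   [|-rule on 20 (branches; this branch)]
22. c, w   [->-rule on 21 (branches; this branch)]
Accessibility: uRu, uRv, uRw, vRu, vRv, vRw, wRu, wRv, wRw
Branch closes: c and ~c both at w.
Every branch closes (one shown): valid in S5.
S4-tableau for the negation ~((<>[]((b -> c) | ~a) -> []((b -> c) | ~a)) | <>c):
1. ~((<>[]((b -> c) | ~a) -> []((b -> c) | ~a)) | <>c), u
2. ~(<>[]((b -> c) | ~a) -> []((b -> c) | ~a)), u   [~|-rule on 1]
3. ~<>c, u   [~|-rule on 1]
4. <>[]((b -> c) | ~a), u   [~->-rule on 2]
5. ~[]((b -> c) | ~a), u   [~->-rule on 2]
6. ~c, u   [~<>-rule on 3 via uRu]
7. []((b -> c) | ~a), v   [<>-rule on 4: fresh world v, uRv]
8. ~c, v   [~<>-rule on 3 via uRv]
9. (b -> c) | ~a, v   [[]-rule on 7 via vRv]
10. ~a, v   [|-rule on 9 (branches; this branch)]
11. ~((b -> c) | ~a), w   [~[]-rule on 5: fresh world w, uRw]
12. ~(b -> c), w   [~|-rule on 11]
13. a, w   [~|-rule on 11]
14. b, w   [~->-rule on 12]
15. ~c, w   [~->-rule on 12]
Accessibility: uRu, uRv, uRw, vRv, wRw
Complete open branch: countermodel on an S4-frame, so not valid in S4, nor in K, T (the same frame is also a K-frame and a T-frame).

S5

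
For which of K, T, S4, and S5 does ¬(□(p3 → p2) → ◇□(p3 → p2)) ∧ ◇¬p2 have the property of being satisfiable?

K

K-tableau for the formula:
1. ¬(□(p3 → p2) → ◇□(p3 → p2)) ∧ ◇¬p2, 0
2. ¬(□(p3 → p2) → ◇□(p3 → p2)), 0
3. ◇¬p2, 0
4. □(p3 → p2), 0
5. ¬◇□(p3 → p2), 0
6. ¬p2, 1
7. p3 → p2, 1
8. ¬□(p3 → p2), 1
9. ¬p3, 1
10. ¬(p3 → p2), 2
11. p3, 2
12. ¬p2, 2
Accessibility: 0R1, 1R2
Complete open branch: satisfiable in K.
T-tableau for the formula:
1. ¬(□(p3 → p2) → ◇□(p3 → p2)) ∧ ◇¬p2, 0
2. ¬(□(p3 → p2) → ◇□(p3 → p2)), 0
3. ◇¬p2, 0
4. □(p3 → p2), 0
5. ¬◇□(p3 → p2), 0
6. p3 → p2, 0
7. ¬□(p3 → p2), 0
8. p2, 0
9. ¬p2, 1
10. p3 → p2, 1
11. ¬□(p3 → p2), 1
12. ¬p3, 1
13. ¬(p3 → p2), 2
14. p3, 2
15. ¬p2, 2
16. p3 → p2, 2
17. ¬□(p3 → p2), 2
18. p2, 2
Accessibility: 0R0, 0R1, 0R2, 1R1, 2R2
Branch closes: p2 and ¬p2 both at 2.
Every branch closes (one shown): unsatisfiable in T, hence also in S4, S5 (every S4/S5-frame is a T-frame).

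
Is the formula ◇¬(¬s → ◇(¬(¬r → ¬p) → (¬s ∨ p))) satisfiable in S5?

Unsatisfiable (every branch closes)

1. ◇¬(¬s → ◇(¬(¬r → ¬p) → (¬s ∨ p))), 0
2. ¬(¬s → ◇(¬(¬r → ¬p) → (¬s ∨ p))), 1
3. ¬s, 1
4. ¬◇(¬(¬r → ¬p) → (¬s ∨ p)), 1
5. ¬(¬(¬r → ¬p) → (¬s ∨ p)), 0
6. ¬(¬r → ¬p), 0
7. ¬(¬s ∨ p), 0
8. ¬r, 0
9. p, 0
10. s, 0
11. ¬p, 0
Accessibility: 0R0, 0R1, 1R0, 1R1
Branch closes: p and ¬p both at 0.
All branches of the tableau close; one closing branch shown above.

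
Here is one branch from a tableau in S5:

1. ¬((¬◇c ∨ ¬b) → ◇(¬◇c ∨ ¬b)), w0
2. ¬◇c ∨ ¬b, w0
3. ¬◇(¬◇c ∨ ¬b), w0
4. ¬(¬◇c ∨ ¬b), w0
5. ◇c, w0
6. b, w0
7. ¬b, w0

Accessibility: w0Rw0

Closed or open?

Closed

Both b and ¬b appear at w0.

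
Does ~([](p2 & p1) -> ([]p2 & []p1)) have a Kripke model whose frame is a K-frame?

Unsatisfiable

1. ~([](p2 & p1) -> ([]p2 & []p1)), 0
2. [](p2 & p1), 0
3. ~([]p2 & []p1), 0
4. ~[]p1, 0
5. ~p1, 1
6. p2 & p1, 1
7. p2, 1
8. p1, 1
Accessibility: 0R1
Branch closes: p1 and ~p1 both at 1.
Every branch closes; the branch above is one of them.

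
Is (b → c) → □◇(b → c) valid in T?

No, not valid

Tableau for the negation ¬((b → c) → □◇(b → c)):
1. ¬((b → c) → □◇(b → c)), 0
2. b → c, 0
3. ¬□◇(b → c), 0
4. c, 0
5. ¬◇(b → c), 1
6. ¬(b → c), 1
7. b, 1
8. ¬c, 1
Accessibility: 0R0, 0R1, 1R1
The negation has an open branch (countermodel exists).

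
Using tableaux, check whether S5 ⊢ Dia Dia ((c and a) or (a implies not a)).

Not valid

Tableau for the negation not Dia Dia ((c and a) or (a implies not a)):
1. not Dia Dia ((c and a) or (a implies not a)), 0
2. not Dia ((c and a) or (a implies not a)), 0
3. not ((c and a) or (a implies not a)), 0
4. not (c and a), 0
5. not (a implies not a), 0
6. a, 0
7. not c, 0
Accessibility: 0R0
The negation has an open branch (countermodel exists).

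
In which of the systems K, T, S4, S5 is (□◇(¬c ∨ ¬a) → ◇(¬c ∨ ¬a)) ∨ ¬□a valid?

T-tableau for the negation ¬((□◇(¬c ∨ ¬a) → ◇(¬c ∨ ¬a)) ∨ ¬□a):
1. ¬((□◇(¬c ∨ ¬a) → ◇(¬c ∨ ¬a)) ∨ ¬□a), u
2. ¬(□◇(¬c ∨ ¬a) → ◇(¬c ∨ ¬a)), u   [¬∨-rule on 1]
3. □a, u   [¬∨-rule on 1]
4. □◇(¬c ∨ ¬a), u   [¬→-rule on 2]
5. ¬◇(¬c ∨ ¬a), u   [¬→-rule on 2]
6. a, u   [□-rule on 3 via uRu]
7. ◇(¬c ∨ ¬a), u   [□-rule on 4 via uRu]
8. ¬(¬c ∨ ¬a), u   [¬◇-rule on 5 via uRu]
9. c, u   [¬∨-rule on 8]
10. ¬c ∨ ¬a, v   [◇-rule on 7: fresh world v, uRv]
11. a, v   [□-rule on 3 via uRv]
12. ◇(¬c ∨ ¬a), v   [□-rule on 4 via uRv]
13. ¬(¬c ∨ ¬a), v   [¬◇-rule on 5 via uRv]
14. c, v   [¬∨-rule on 13]
15. ¬a, v   [∨-rule on 10 (branches; this branch)]
Accessibility: uRu, uRv, vRv
Branch closes: a and ¬a both at v.
Every branch closes (one shown): valid in T, hence also in S4, S5 (every theorem of T is a theorem of S4 and S5).
K-tableau for the negation ¬((□◇(¬c ∨ ¬a) → ◇(¬c ∨ ¬a)) ∨ ¬□a):
1. ¬((□◇(¬c ∨ ¬a) → ◇(¬c ∨ ¬a)) ∨ ¬□a), u
2. ¬(□◇(¬c ∨ ¬a) → ◇(¬c ∨ ¬a)), u   [¬∨-rule on 1]
3. □a, u   [¬∨-rule on 1]
4. □◇(¬c ∨ ¬a), u   [¬→-rule on 2]
5. ¬◇(¬c ∨ ¬a), u   [¬→-rule on 2]
Complete open branch: countermodel on a K-frame, so not valid in K.

T, S4, S5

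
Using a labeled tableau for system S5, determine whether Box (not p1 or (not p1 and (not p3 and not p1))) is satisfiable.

Yes, satisfiable

1. Box (not p1 or (not p1 and (not p3 and not p1))), 0
2. not p1 or (not p1 and (not p3 and not p1)), 0
3. not p1 and (not p3 and not p1), 0
4. not p1, 0
5. not p3 and not p1, 0
6. not p3, 0
Accessibility: 0R0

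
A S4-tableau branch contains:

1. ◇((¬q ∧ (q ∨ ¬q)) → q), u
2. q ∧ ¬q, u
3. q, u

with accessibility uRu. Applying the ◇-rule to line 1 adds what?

a fresh world v with uRv, and (¬q ∧ (q ∨ ¬q)) → q at v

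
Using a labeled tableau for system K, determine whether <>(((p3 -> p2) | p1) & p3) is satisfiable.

Satisfiable

1. <>(((p3 -> p2) | p1) & p3), 0
2. ((p3 -> p2) | p1) & p3, 1
3. (p3 -> p2) | p1, 1
4. p3, 1
5. p1, 1
Accessibility: 0R1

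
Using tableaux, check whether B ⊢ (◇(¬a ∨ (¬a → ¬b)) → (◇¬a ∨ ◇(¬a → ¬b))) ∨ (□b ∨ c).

Valid

Tableau for the negation ¬((◇(¬a ∨ (¬a → ¬b)) → (◇¬a ∨ ◇(¬a → ¬b))) ∨ (□b ∨ c)):
1. ¬((◇(¬a ∨ (¬a → ¬b)) → (◇¬a ∨ ◇(¬a → ¬b))) ∨ (□b ∨ c)), 0
2. ¬(◇(¬a ∨ (¬a → ¬b)) → (◇¬a ∨ ◇(¬a → ¬b))), 0
3. ¬(□b ∨ c), 0
4. ◇(¬a ∨ (¬a → ¬b)), 0
5. ¬(◇¬a ∨ ◇(¬a → ¬b)), 0
6. ¬□b, 0
7. ¬c, 0
8. ¬◇¬a, 0
9. ¬◇(¬a → ¬b), 0
10. a, 0
11. ¬(¬a → ¬b), 0
12. ¬a, 0
13. b, 0
Accessibility: 0R0
Branch closes: a and ¬a both at 0.
Every branch of the negation's tableau closes; the branch above is one of them.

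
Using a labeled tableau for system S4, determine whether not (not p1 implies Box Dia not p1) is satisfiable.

Yes, satisfiable

1. not (not p1 implies Box Dia not p1), 0
2. not p1, 0
3. not Box Dia not p1, 0
4. not Dia not p1, 1
5. p1, 1
Accessibility: 0R0, 0R1, 1R1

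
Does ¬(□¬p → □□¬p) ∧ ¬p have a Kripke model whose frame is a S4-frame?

1. ¬(□¬p → □□¬p) ∧ ¬p, 0
2. ¬(□¬p → □□¬p), 0
3. ¬p, 0
4. □¬p, 0
5. ¬□□¬p, 0
6. ¬□¬p, 1
7. ¬p, 1
8. p, 2
9. ¬p, 2
Accessibility: 0R0, 0R1, 0R2, 1R1, 1R2, 2R2
Branch closes: p and ¬p both at 2.
All branches of the tableau close; one closing branch shown above.

No, unsatisfiable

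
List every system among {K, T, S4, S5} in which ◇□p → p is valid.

S5

S4-tableau for the negation ¬(◇□p → p):
1. ¬(◇□p → p), u
2. ◇□p, u
3. ¬p, u
4. □p, v
5. p, v
Accessibility: uRu, uRv, vRv
Complete open branch: countermodel on an S4-frame, so not valid in S4, nor in K, T (the same frame is also a K-frame and a T-frame).
S5-tableau for the negation ¬(◇□p → p):
1. ¬(◇□p → p), u
2. ◇□p, u
3. ¬p, u
4. □p, v
5. p, u
Accessibility: uRu, uRv, vRu, vRv
Branch closes: p and ¬p both at u.
Every branch closes (one shown): valid in S5.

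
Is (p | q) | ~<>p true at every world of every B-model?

No, not valid

Tableau for the negation ~((p | q) | ~<>p):
1. ~((p | q) | ~<>p), w0
2. ~(p | q), w0   [~|-rule on 1]
3. <>p, w0   [~|-rule on 1]
4. ~p, w0   [~|-rule on 2]
5. ~q, w0   [~|-rule on 2]
6. p, w1   [<>-rule on 3: fresh world w1, w0Rw1]
Accessibility: w0Rw0, w0Rw1, w1Rw0, w1Rw1
The negation has an open branch (countermodel exists).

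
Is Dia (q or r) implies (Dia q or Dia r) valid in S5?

Tableau for the negation not (Dia (q or r) implies (Dia q or Dia r)):
1. not (Dia (q or r) implies (Dia q or Dia r)), 0
2. Dia (q or r), 0
3. not (Dia q or Dia r), 0
4. not Dia q, 0
5. not Dia r, 0
6. not q, 0
7. not r, 0
8. q or r, 1
9. not q, 1
10. not r, 1
11. r, 1
Accessibility: 0R0, 0R1, 1R0, 1R1
Branch closes: r and not r both at 1.
All branches of the negation close; one closing branch shown above.

Yes, valid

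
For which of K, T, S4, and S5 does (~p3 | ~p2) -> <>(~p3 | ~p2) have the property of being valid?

T, S4, S5

K-tableau for the negation ~((~p3 | ~p2) -> <>(~p3 | ~p2)):
1. ~((~p3 | ~p2) -> <>(~p3 | ~p2)), u
2. ~p3 | ~p2, u
3. ~<>(~p3 | ~p2), u
4. ~p2, u
Complete open branch: countermodel on a K-frame, so not valid in K.
T-tableau for the negation ~((~p3 | ~p2) -> <>(~p3 | ~p2)):
1. ~((~p3 | ~p2) -> <>(~p3 | ~p2)), u
2. ~p3 | ~p2, u
3. ~<>(~p3 | ~p2), u
4. ~(~p3 | ~p2), u
5. p3, u
6. p2, u
7. ~p2, u
Accessibility: uRu
Branch closes: p2 and ~p2 both at u.
Every branch closes (one shown): valid in T, hence also in S4, S5 (every theorem of T is a theorem of S4 and S5).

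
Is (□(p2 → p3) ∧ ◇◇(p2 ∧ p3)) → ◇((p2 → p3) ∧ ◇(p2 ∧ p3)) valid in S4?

Tableau for the negation ¬((□(p2 → p3) ∧ ◇◇(p2 ∧ p3)) → ◇((p2 → p3) ∧ ◇(p2 ∧ p3))):
1. ¬((□(p2 → p3) ∧ ◇◇(p2 ∧ p3)) → ◇((p2 → p3) ∧ ◇(p2 ∧ p3))), 0
2. □(p2 → p3) ∧ ◇◇(p2 ∧ p3), 0   [¬→-rule on 1]
3. ¬◇((p2 → p3) ∧ ◇(p2 ∧ p3)), 0   [¬→-rule on 1]
4. □(p2 → p3), 0   [∧-rule on 2]
5. ◇◇(p2 ∧ p3), 0   [∧-rule on 2]
6. ¬((p2 → p3) ∧ ◇(p2 ∧ p3)), 0   [¬◇-rule on 3 via 0R0]
7. p2 → p3, 0   [□-rule on 4 via 0R0]
8. ¬◇(p2 ∧ p3), 0   [¬∧-rule on 6 (branches; this branch)]
9. ¬(p2 ∧ p3), 0   [¬◇-rule on 8 via 0R0]
10. p3, 0   [→-rule on 7 (branches; this branch)]
11. ¬p2, 0   [¬∧-rule on 9 (branches; this branch)]
12. ◇(p2 ∧ p3), 1   [◇-rule on 5: fresh world 1, 0R1]
13. ¬((p2 → p3) ∧ ◇(p2 ∧ p3)), 1   [¬◇-rule on 3 via 0R1]
14. p2 → p3, 1   [□-rule on 4 via 0R1]
15. ¬(p2 ∧ p3), 1   [¬◇-rule on 8 via 0R1]
16. ¬◇(p2 ∧ p3), 1   [¬∧-rule on 13 (branches; this branch)]
17. p3, 1   [→-rule on 14 (branches; this branch)]
18. ¬p2, 1   [¬∧-rule on 15 (branches; this branch)]
19. p2 ∧ p3, 2   [◇-rule on 12: fresh world 2, 1R2]
20. p2, 2   [∧-rule on 19]
21. p3, 2   [∧-rule on 19]
22. ¬((p2 → p3) ∧ ◇(p2 ∧ p3)), 2   [¬◇-rule on 3 via 0R2]
23. p2 → p3, 2   [□-rule on 4 via 0R2]
24. ¬(p2 ∧ p3), 2   [¬◇-rule on 8 via 0R2]
25. ¬◇(p2 ∧ p3), 2   [¬∧-rule on 22 (branches; this branch)]
26. ¬p3, 2   [¬∧-rule on 24 (branches; this branch)]
Accessibility: 0R0, 0R1, 0R2, 1R1, 1R2, 2R2
Branch closes: p3 and ¬p3 both at 2.
All branches of the negation close; one closing branch shown above.

Valid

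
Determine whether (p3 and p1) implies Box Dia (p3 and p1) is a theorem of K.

Not valid

Tableau for the negation not ((p3 and p1) implies Box Dia (p3 and p1)):
1. not ((p3 and p1) implies Box Dia (p3 and p1)), u
2. p3 and p1, u
3. not Box Dia (p3 and p1), u
4. p3, u
5. p1, u
6. not Dia (p3 and p1), v
Accessibility: uRv
The negation has an open branch (countermodel exists).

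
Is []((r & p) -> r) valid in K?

Tableau for the negation ~[]((r & p) -> r):
1. ~[]((r & p) -> r), u
2. ~((r & p) -> r), v
3. r & p, v
4. ~r, v
5. r, v
6. p, v
Accessibility: uRv
Branch closes: r and ~r both at v.
All branches of the negation close; one closing branch shown above.

Valid in K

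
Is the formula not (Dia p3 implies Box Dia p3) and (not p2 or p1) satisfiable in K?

Yes, satisfiable

1. not (Dia p3 implies Box Dia p3) and (not p2 or p1), 0
2. not (Dia p3 implies Box Dia p3), 0
3. not p2 or p1, 0
4. Dia p3, 0
5. not Box Dia p3, 0
6. p1, 0
7. p3, 1
8. not Dia p3, 2
Accessibility: 0R1, 0R2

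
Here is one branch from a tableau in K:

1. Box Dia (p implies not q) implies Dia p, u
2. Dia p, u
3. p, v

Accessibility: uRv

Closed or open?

Open

No world carries both an atom and its negation.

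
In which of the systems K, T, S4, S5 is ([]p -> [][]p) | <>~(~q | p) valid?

S4, S5

S4-tableau for the negation ~(([]p -> [][]p) | <>~(~q | p)):
1. ~(([]p -> [][]p) | <>~(~q | p)), 0
2. ~([]p -> [][]p), 0
3. ~<>~(~q | p), 0
4. []p, 0
5. ~[][]p, 0
6. ~q | p, 0
7. p, 0
8. ~[]p, 1
9. ~q | p, 1
10. p, 1
11. ~p, 2
12. ~q | p, 2
13. p, 2
Accessibility: 0R0, 0R1, 0R2, 1R1, 1R2, 2R2
Branch closes: p and ~p both at 2.
Every branch closes (one shown): valid in S4, hence also in S5 (every theorem of S4 is a theorem of S5).
T-tableau for the negation ~(([]p -> [][]p) | <>~(~q | p)):
1. ~(([]p -> [][]p) | <>~(~q | p)), 0
2. ~([]p -> [][]p), 0
3. ~<>~(~q | p), 0
4. []p, 0
5. ~[][]p, 0
6. ~q | p, 0
7. p, 0
8. ~[]p, 1
9. ~q | p, 1
10. p, 1
11. ~p, 2
Accessibility: 0R0, 0R1, 1R1, 1R2, 2R2
Complete open branch: countermodel on a T-frame, so not valid in T, nor in K (the same frame is also a K-frame).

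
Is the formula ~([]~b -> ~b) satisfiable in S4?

1. ~([]~b -> ~b), w0
2. []~b, w0
3. b, w0
4. ~b, w0
Accessibility: w0Rw0
Branch closes: b and ~b both at w0.
(One branch shown.) All branches close.

Unsatisfiable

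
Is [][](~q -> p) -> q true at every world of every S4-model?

Tableau for the negation ~([][](~q -> p) -> q):
1. ~([][](~q -> p) -> q), w0
2. [][](~q -> p), w0
3. ~q, w0
4. [](~q -> p), w0
5. ~q -> p, w0
6. p, w0
Accessibility: w0Rw0
The negation has an open branch (countermodel exists).

Invalid (countermodel exists)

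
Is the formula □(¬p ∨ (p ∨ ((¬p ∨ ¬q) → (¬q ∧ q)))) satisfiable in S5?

Satisfiable

1. □(¬p ∨ (p ∨ ((¬p ∨ ¬q) → (¬q ∧ q)))), 0
2. ¬p ∨ (p ∨ ((¬p ∨ ¬q) → (¬q ∧ q))), 0
3. p ∨ ((¬p ∨ ¬q) → (¬q ∧ q)), 0
4. (¬p ∨ ¬q) → (¬q ∧ q), 0
5. ¬(¬p ∨ ¬q), 0
6. p, 0
7. q, 0
Accessibility: 0R0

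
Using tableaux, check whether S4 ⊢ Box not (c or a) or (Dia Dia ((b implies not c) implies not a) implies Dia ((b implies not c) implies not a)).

Tableau for the negation not (Box not (c or a) or (Dia Dia ((b implies not c) implies not a) implies Dia ((b implies not c) implies not a))):
1. not (Box not (c or a) or (Dia Dia ((b implies not c) implies not a) implies Dia ((b implies not c) implies not a))), u
2. not Box not (c or a), u
3. not (Dia Dia ((b implies not c) implies not a) implies Dia ((b implies not c) implies not a)), u
4. Dia Dia ((b implies not c) implies not a), u
5. not Dia ((b implies not c) implies not a), u
6. not ((b implies not c) implies not a), u
7. b implies not c, u
8. a, u
9. not c, u
10. c or a, v
11. not ((b implies not c) implies not a), v
12. b implies not c, v
13. a, v
14. not c, v
15. Dia ((b implies not c) implies not a), w
16. not ((b implies not c) implies not a), w
17. b implies not c, w
18. a, w
19. not c, w
20. (b implies not c) implies not a, x
21. not ((b implies not c) implies not a), x
22. b implies not c, x
23. a, x
24. not (b implies not c), x
25. b, x
26. c, x
27. not c, x
Accessibility: uRu, uRv, uRw, uRx, vRv, wRw, wRx, xRx
Branch closes: c and not c both at x.
All branches of the negation close; one closing branch shown above.

Valid in S4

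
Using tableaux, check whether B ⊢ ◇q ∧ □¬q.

Tableau for the negation ¬(◇q ∧ □¬q):
1. ¬(◇q ∧ □¬q), u
2. ¬□¬q, u
3. q, v
Accessibility: uRu, uRv, vRu, vRv
The negation has an open branch (countermodel exists).

Invalid (countermodel exists)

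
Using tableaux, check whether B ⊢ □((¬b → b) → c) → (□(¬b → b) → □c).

Tableau for the negation ¬(□((¬b → b) → c) → (□(¬b → b) → □c)):
1. ¬(□((¬b → b) → c) → (□(¬b → b) → □c)), u
2. □((¬b → b) → c), u
3. ¬(□(¬b → b) → □c), u
4. □(¬b → b), u
5. ¬□c, u
6. (¬b → b) → c, u
7. ¬b → b, u
8. c, u
9. b, u
10. ¬c, v
11. (¬b → b) → c, v
12. ¬b → b, v
13. ¬(¬b → b), v
14. ¬b, v
15. b, v
Accessibility: uRu, uRv, vRu, vRv
Branch closes: b and ¬b both at v.
Every branch of the negation's tableau closes; the branch above is one of them.

Yes, valid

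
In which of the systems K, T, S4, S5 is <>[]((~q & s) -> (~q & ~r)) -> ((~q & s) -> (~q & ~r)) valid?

S4-tableau for the negation ~(<>[]((~q & s) -> (~q & ~r)) -> ((~q & s) -> (~q & ~r))):
1. ~(<>[]((~q & s) -> (~q & ~r)) -> ((~q & s) -> (~q & ~r))), 0
2. <>[]((~q & s) -> (~q & ~r)), 0
3. ~((~q & s) -> (~q & ~r)), 0
4. ~q & s, 0
5. ~(~q & ~r), 0
6. ~q, 0
7. s, 0
8. r, 0
9. []((~q & s) -> (~q & ~r)), 1
10. (~q & s) -> (~q & ~r), 1
11. ~q & ~r, 1
12. ~q, 1
13. ~r, 1
Accessibility: 0R0, 0R1, 1R1
Complete open branch: countermodel on an S4-frame, so not valid in S4, nor in K, T (the same frame is also a K-frame and a T-frame).
S5-tableau for the negation ~(<>[]((~q & s) -> (~q & ~r)) -> ((~q & s) -> (~q & ~r))):
1. ~(<>[]((~q & s) -> (~q & ~r)) -> ((~q & s) -> (~q & ~r))), 0
2. <>[]((~q & s) -> (~q & ~r)), 0
3. ~((~q & s) -> (~q & ~r)), 0
4. ~q & s, 0
5. ~(~q & ~r), 0
6. ~q, 0
7. s, 0
8. r, 0
9. []((~q & s) -> (~q & ~r)), 1
10. (~q & s) -> (~q & ~r), 0
11. (~q & s) -> (~q & ~r), 1
12. ~(~q & s), 0
13. ~q & ~r, 1
14. ~q, 1
15. ~r, 1
16. ~s, 0
Accessibility: 0R0, 0R1, 1R0, 1R1
Branch closes: s and ~s both at 0.
Every branch closes (one shown): valid in S5.

S5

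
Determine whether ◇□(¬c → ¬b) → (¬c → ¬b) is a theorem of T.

Tableau for the negation ¬(◇□(¬c → ¬b) → (¬c → ¬b)):
1. ¬(◇□(¬c → ¬b) → (¬c → ¬b)), u
2. ◇□(¬c → ¬b), u
3. ¬(¬c → ¬b), u
4. ¬c, u
5. b, u
6. □(¬c → ¬b), v
7. ¬c → ¬b, v
8. ¬b, v
Accessibility: uRu, uRv, vRv
The negation has an open branch (countermodel exists).

No, not valid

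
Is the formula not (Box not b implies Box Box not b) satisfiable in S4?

1. not (Box not b implies Box Box not b), 0
2. Box not b, 0   [neg-implies-rule on 1]
3. not Box Box not b, 0   [neg-implies-rule on 1]
4. not b, 0   [Box-rule on 2 via 0R0]
5. not Box not b, 1   [neg-Box-rule on 3: fresh world 1, 0R1]
6. not b, 1   [Box-rule on 2 via 0R1]
7. b, 2   [neg-Box-rule on 5: fresh world 2, 1R2]
8. not b, 2   [Box-rule on 2 via 0R2]
Accessibility: 0R0, 0R1, 0R2, 1R1, 1R2, 2R2
Branch closes: b and not b both at 2.
All branches of the tableau close; one closing branch shown above.

Unsatisfiable (every branch closes)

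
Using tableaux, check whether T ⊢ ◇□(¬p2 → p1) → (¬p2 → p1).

Tableau for the negation ¬(◇□(¬p2 → p1) → (¬p2 → p1)):
1. ¬(◇□(¬p2 → p1) → (¬p2 → p1)), w0
2. ◇□(¬p2 → p1), w0   [¬→-rule on 1]
3. ¬(¬p2 → p1), w0   [¬→-rule on 1]
4. ¬p2, w0   [¬→-rule on 3]
5. ¬p1, w0   [¬→-rule on 3]
6. □(¬p2 → p1), w1   [◇-rule on 2: fresh world w1, w0Rw1]
7. ¬p2 → p1, w1   [□-rule on 6 via w1Rw1]
8. p1, w1   [→-rule on 7 (branches; this branch)]
Accessibility: w0Rw0, w0Rw1, w1Rw1
The negation has an open branch (countermodel exists).

Invalid (countermodel exists)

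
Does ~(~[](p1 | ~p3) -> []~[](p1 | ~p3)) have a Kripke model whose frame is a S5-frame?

No, unsatisfiable

1. ~(~[](p1 | ~p3) -> []~[](p1 | ~p3)), u
2. ~[](p1 | ~p3), u
3. ~[]~[](p1 | ~p3), u
4. ~(p1 | ~p3), v
5. ~p1, v
6. p3, v
7. [](p1 | ~p3), w
8. p1 | ~p3, u
9. p1 | ~p3, v
10. p1 | ~p3, w
11. ~p3, u
12. ~p3, v
Accessibility: uRu, uRv, uRw, vRu, vRv, vRw, wRu, wRv, wRw
Branch closes: p3 and ~p3 both at v.
All branches of the tableau close; one closing branch shown above.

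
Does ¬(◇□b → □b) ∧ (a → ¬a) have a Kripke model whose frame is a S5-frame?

1. ¬(◇□b → □b) ∧ (a → ¬a), u
2. ¬(◇□b → □b), u
3. a → ¬a, u
4. ◇□b, u
5. ¬□b, u
6. ¬a, u
7. □b, v
8. b, u
9. b, v
10. ¬b, w
11. b, w
Accessibility: uRu, uRv, uRw, vRu, vRv, vRw, wRu, wRv, wRw
Branch closes: b and ¬b both at w.
(One branch shown.) All branches close.

No, unsatisfiable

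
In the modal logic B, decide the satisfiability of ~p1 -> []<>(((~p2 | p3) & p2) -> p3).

1. ~p1 -> []<>(((~p2 | p3) & p2) -> p3), u
2. []<>(((~p2 | p3) & p2) -> p3), u
3. <>(((~p2 | p3) & p2) -> p3), u
4. ((~p2 | p3) & p2) -> p3, v
5. <>(((~p2 | p3) & p2) -> p3), v
6. p3, v
7. ((~p2 | p3) & p2) -> p3, w
8. p3, w
Accessibility: uRu, uRv, vRu, vRv, vRw, wRv, wRw

Yes, satisfiable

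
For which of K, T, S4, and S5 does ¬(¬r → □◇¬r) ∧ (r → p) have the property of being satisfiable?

S5-tableau for the formula:
1. ¬(¬r → □◇¬r) ∧ (r → p), w0
2. ¬(¬r → □◇¬r), w0   [∧-rule on 1]
3. r → p, w0   [∧-rule on 1]
4. ¬r, w0   [¬→-rule on 2]
5. ¬□◇¬r, w0   [¬→-rule on 2]
6. p, w0   [→-rule on 3 (branches; this branch)]
7. ¬◇¬r, w1   [¬□-rule on 5: fresh world w1, w0Rw1]
8. r, w0   [¬◇-rule on 7 via w1Rw0]
Accessibility: w0Rw0, w0Rw1, w1Rw0, w1Rw1
Branch closes: r and ¬r both at w0.
Every branch closes (one shown): unsatisfiable in S5.
S4-tableau for the formula:
1. ¬(¬r → □◇¬r) ∧ (r → p), w0
2. ¬(¬r → □◇¬r), w0   [∧-rule on 1]
3. r → p, w0   [∧-rule on 1]
4. ¬r, w0   [¬→-rule on 2]
5. ¬□◇¬r, w0   [¬→-rule on 2]
6. p, w0   [→-rule on 3 (branches; this branch)]
7. ¬◇¬r, w1   [¬□-rule on 5: fresh world w1, w0Rw1]
8. r, w1   [¬◇-rule on 7 via w1Rw1]
Accessibility: w0Rw0, w0Rw1, w1Rw1
Complete open branch: satisfiable in S4, hence also in K, T (this S4-model is also a K-model and a T-model).

K, T, S4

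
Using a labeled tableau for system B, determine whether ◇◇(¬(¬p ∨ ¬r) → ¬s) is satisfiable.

Satisfiable (open branch found)

1. ◇◇(¬(¬p ∨ ¬r) → ¬s), 0
2. ◇(¬(¬p ∨ ¬r) → ¬s), 1
3. ¬(¬p ∨ ¬r) → ¬s, 2
4. ¬s, 2
Accessibility: 0R0, 0R1, 1R0, 1R1, 1R2, 2R1, 2R2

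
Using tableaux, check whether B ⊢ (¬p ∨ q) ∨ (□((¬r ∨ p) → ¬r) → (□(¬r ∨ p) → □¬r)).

Valid

Tableau for the negation ¬((¬p ∨ q) ∨ (□((¬r ∨ p) → ¬r) → (□(¬r ∨ p) → □¬r))):
1. ¬((¬p ∨ q) ∨ (□((¬r ∨ p) → ¬r) → (□(¬r ∨ p) → □¬r))), u
2. ¬(¬p ∨ q), u
3. ¬(□((¬r ∨ p) → ¬r) → (□(¬r ∨ p) → □¬r)), u
4. p, u
5. ¬q, u
6. □((¬r ∨ p) → ¬r), u
7. ¬(□(¬r ∨ p) → □¬r), u
8. □(¬r ∨ p), u
9. ¬□¬r, u
10. (¬r ∨ p) → ¬r, u
11. ¬r ∨ p, u
12. ¬r, u
13. r, v
14. (¬r ∨ p) → ¬r, v
15. ¬r ∨ p, v
16. ¬(¬r ∨ p), v
17. ¬p, v
18. p, v
Accessibility: uRu, uRv, vRu, vRv
Branch closes: p and ¬p both at v.
All branches of the negation close; one closing branch shown above.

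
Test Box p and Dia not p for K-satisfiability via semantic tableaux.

Unsatisfiable

1. Box p and Dia not p, u
2. Box p, u
3. Dia not p, u
4. not p, v
5. p, v
Accessibility: uRv
Branch closes: p and not p both at v.
All branches of the tableau close; one closing branch shown above.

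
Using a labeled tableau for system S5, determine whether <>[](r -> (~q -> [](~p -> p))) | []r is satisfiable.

1. <>[](r -> (~q -> [](~p -> p))) | []r, u
2. []r, u   [|-rule on 1 (branches; this branch)]
3. r, u   [[]-rule on 2 via uRu]
Accessibility: uRu

Satisfiable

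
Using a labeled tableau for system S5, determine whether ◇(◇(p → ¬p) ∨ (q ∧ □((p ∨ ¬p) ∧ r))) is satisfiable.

1. ◇(◇(p → ¬p) ∨ (q ∧ □((p ∨ ¬p) ∧ r))), w0
2. ◇(p → ¬p) ∨ (q ∧ □((p ∨ ¬p) ∧ r)), w1
3. q ∧ □((p ∨ ¬p) ∧ r), w1
4. q, w1
5. □((p ∨ ¬p) ∧ r), w1
6. (p ∨ ¬p) ∧ r, w0
7. p ∨ ¬p, w0
8. r, w0
9. (p ∨ ¬p) ∧ r, w1
10. p ∨ ¬p, w1
11. r, w1
12. ¬p, w0
13. ¬p, w1
Accessibility: w0Rw0, w0Rw1, w1Rw0, w1Rw1

Satisfiable (open branch found)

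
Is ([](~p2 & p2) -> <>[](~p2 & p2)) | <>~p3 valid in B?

Yes, valid

Tableau for the negation ~(([](~p2 & p2) -> <>[](~p2 & p2)) | <>~p3):
1. ~(([](~p2 & p2) -> <>[](~p2 & p2)) | <>~p3), u
2. ~([](~p2 & p2) -> <>[](~p2 & p2)), u
3. ~<>~p3, u
4. [](~p2 & p2), u
5. ~<>[](~p2 & p2), u
6. p3, u
7. ~p2 & p2, u
8. ~p2, u
9. p2, u
Accessibility: uRu
Branch closes: p2 and ~p2 both at u.
Every branch of the negation's tableau closes; the branch above is one of them.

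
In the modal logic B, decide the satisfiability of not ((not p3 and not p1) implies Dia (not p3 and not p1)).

1. not ((not p3 and not p1) implies Dia (not p3 and not p1)), u
2. not p3 and not p1, u
3. not Dia (not p3 and not p1), u
4. not p3, u
5. not p1, u
6. not (not p3 and not p1), u
7. p1, u
Accessibility: uRu
Branch closes: p1 and not p1 both at u.
Every branch closes; the branch above is one of them.

No, unsatisfiable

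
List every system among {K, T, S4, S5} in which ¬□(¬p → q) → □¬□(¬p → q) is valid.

S5-tableau for the negation ¬(¬□(¬p → q) → □¬□(¬p → q)):
1. ¬(¬□(¬p → q) → □¬□(¬p → q)), w0
2. ¬□(¬p → q), w0
3. ¬□¬□(¬p → q), w0
4. ¬(¬p → q), w1
5. ¬p, w1
6. ¬q, w1
7. □(¬p → q), w2
8. ¬p → q, w0
9. ¬p → q, w1
10. ¬p → q, w2
11. q, w0
12. q, w1
Accessibility: w0Rw0, w0Rw1, w0Rw2, w1Rw0, w1Rw1, w1Rw2, w2Rw0, w2Rw1, w2Rw2
Branch closes: q and ¬q both at w1.
Every branch closes (one shown): valid in S5.
S4-tableau for the negation ¬(¬□(¬p → q) → □¬□(¬p → q)):
1. ¬(¬□(¬p → q) → □¬□(¬p → q)), w0
2. ¬□(¬p → q), w0
3. ¬□¬□(¬p → q), w0
4. ¬(¬p → q), w1
5. ¬p, w1
6. ¬q, w1
7. □(¬p → q), w2
8. ¬p → q, w2
9. q, w2
Accessibility: w0Rw0, w0Rw1, w0Rw2, w1Rw1, w2Rw2
Complete open branch: countermodel on an S4-frame, so not valid in S4, nor in K, T (the same frame is also a K-frame and a T-frame).

S5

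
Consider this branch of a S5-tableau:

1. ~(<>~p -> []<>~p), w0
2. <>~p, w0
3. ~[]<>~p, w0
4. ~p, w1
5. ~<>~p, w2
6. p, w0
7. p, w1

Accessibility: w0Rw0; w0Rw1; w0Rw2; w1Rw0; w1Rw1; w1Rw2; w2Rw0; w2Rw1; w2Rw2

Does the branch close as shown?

Closed

Both p and ~p appear at w1.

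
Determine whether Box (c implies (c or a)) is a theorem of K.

Valid

Tableau for the negation not Box (c implies (c or a)):
1. not Box (c implies (c or a)), w0
2. not (c implies (c or a)), w1   [neg-Box-rule on 1: fresh world w1, w0Rw1]
3. c, w1   [neg-implies-rule on 2]
4. not (c or a), w1   [neg-implies-rule on 2]
5. not c, w1   [neg-or-rule on 4]
6. not a, w1   [neg-or-rule on 4]
Accessibility: w0Rw1
Branch closes: c and not c both at w1.
Every branch of the negation's tableau closes; the branch above is one of them.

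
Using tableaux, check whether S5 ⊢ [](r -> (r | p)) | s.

Valid

Tableau for the negation ~([](r -> (r | p)) | s):
1. ~([](r -> (r | p)) | s), u
2. ~[](r -> (r | p)), u
3. ~s, u
4. ~(r -> (r | p)), v
5. r, v
6. ~(r | p), v
7. ~r, v
8. ~p, v
Accessibility: uRu, uRv, vRu, vRv
Branch closes: r and ~r both at v.
Every branch of the negation's tableau closes; the branch above is one of them.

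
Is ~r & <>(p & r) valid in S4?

Tableau for the negation ~(~r & <>(p & r)):
1. ~(~r & <>(p & r)), w0
2. ~<>(p & r), w0   [~&-rule on 1 (branches; this branch)]
3. ~(p & r), w0   [~<>-rule on 2 via w0Rw0]
4. ~r, w0   [~&-rule on 3 (branches; this branch)]
Accessibility: w0Rw0
The negation has an open branch (countermodel exists).

Invalid (countermodel exists)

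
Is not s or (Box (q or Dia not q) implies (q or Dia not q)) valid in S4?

Tableau for the negation not (not s or (Box (q or Dia not q) implies (q or Dia not q))):
1. not (not s or (Box (q or Dia not q) implies (q or Dia not q))), w0
2. s, w0
3. not (Box (q or Dia not q) implies (q or Dia not q)), w0
4. Box (q or Dia not q), w0
5. not (q or Dia not q), w0
6. not q, w0
7. not Dia not q, w0
8. q or Dia not q, w0
9. q, w0
Accessibility: w0Rw0
Branch closes: q and not q both at w0.
All branches of the negation close; one closing branch shown above.

Yes, valid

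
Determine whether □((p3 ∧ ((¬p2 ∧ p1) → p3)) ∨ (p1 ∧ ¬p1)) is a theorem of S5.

Tableau for the negation ¬□((p3 ∧ ((¬p2 ∧ p1) → p3)) ∨ (p1 ∧ ¬p1)):
1. ¬□((p3 ∧ ((¬p2 ∧ p1) → p3)) ∨ (p1 ∧ ¬p1)), 0
2. ¬((p3 ∧ ((¬p2 ∧ p1) → p3)) ∨ (p1 ∧ ¬p1)), 1
3. ¬(p3 ∧ ((¬p2 ∧ p1) → p3)), 1
4. ¬(p1 ∧ ¬p1), 1
5. ¬((¬p2 ∧ p1) → p3), 1
6. ¬p2 ∧ p1, 1
7. ¬p3, 1
8. ¬p2, 1
9. p1, 1
Accessibility: 0R0, 0R1, 1R0, 1R1
The negation has an open branch (countermodel exists).

Invalid (countermodel exists)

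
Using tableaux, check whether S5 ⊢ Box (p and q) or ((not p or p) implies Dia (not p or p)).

Tableau for the negation not (Box (p and q) or ((not p or p) implies Dia (not p or p))):
1. not (Box (p and q) or ((not p or p) implies Dia (not p or p))), 0
2. not Box (p and q), 0
3. not ((not p or p) implies Dia (not p or p)), 0
4. not p or p, 0
5. not Dia (not p or p), 0
6. not (not p or p), 0
7. p, 0
8. not p, 0
Accessibility: 0R0
Branch closes: p and not p both at 0.
Every branch of the negation's tableau closes; the branch above is one of them.

Valid in S5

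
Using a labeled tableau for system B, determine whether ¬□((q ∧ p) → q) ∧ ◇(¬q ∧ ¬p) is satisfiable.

1. ¬□((q ∧ p) → q) ∧ ◇(¬q ∧ ¬p), u
2. ¬□((q ∧ p) → q), u
3. ◇(¬q ∧ ¬p), u
4. ¬((q ∧ p) → q), v
5. q ∧ p, v
6. ¬q, v
7. q, v
8. p, v
Accessibility: uRu, uRv, vRu, vRv
Branch closes: q and ¬q both at v.
All branches of the tableau close; one closing branch shown above.

No, unsatisfiable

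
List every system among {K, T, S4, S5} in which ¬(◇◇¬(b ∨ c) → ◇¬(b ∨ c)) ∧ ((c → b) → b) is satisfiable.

K, T

S4-tableau for the formula:
1. ¬(◇◇¬(b ∨ c) → ◇¬(b ∨ c)) ∧ ((c → b) → b), w0
2. ¬(◇◇¬(b ∨ c) → ◇¬(b ∨ c)), w0
3. (c → b) → b, w0
4. ◇◇¬(b ∨ c), w0
5. ¬◇¬(b ∨ c), w0
6. b ∨ c, w0
7. ¬(c → b), w0
8. c, w0
9. ¬b, w0
10. ◇¬(b ∨ c), w1
11. b ∨ c, w1
12. c, w1
13. ¬(b ∨ c), w2
14. ¬b, w2
15. ¬c, w2
16. b ∨ c, w2
17. c, w2
Accessibility: w0Rw0, w0Rw1, w0Rw2, w1Rw1, w1Rw2, w2Rw2
Branch closes: c and ¬c both at w2.
Every branch closes (one shown): unsatisfiable in S4, hence also in S5 (every S5-frame is an S4-frame).
T-tableau for the formula:
1. ¬(◇◇¬(b ∨ c) → ◇¬(b ∨ c)) ∧ ((c → b) → b), w0
2. ¬(◇◇¬(b ∨ c) → ◇¬(b ∨ c)), w0
3. (c → b) → b, w0
4. ◇◇¬(b ∨ c), w0
5. ¬◇¬(b ∨ c), w0
6. b ∨ c, w0
7. b, w0
8. c, w0
9. ◇¬(b ∨ c), w1
10. b ∨ c, w1
11. c, w1
12. ¬(b ∨ c), w2
13. ¬b, w2
14. ¬c, w2
Accessibility: w0Rw0, w0Rw1, w1Rw1, w1Rw2, w2Rw2
Complete open branch: satisfiable in T, hence also in K (this T-model is also a K-model).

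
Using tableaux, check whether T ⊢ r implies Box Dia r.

No, not valid

Tableau for the negation not (r implies Box Dia r):
1. not (r implies Box Dia r), 0
2. r, 0
3. not Box Dia r, 0
4. not Dia r, 1
5. not r, 1
Accessibility: 0R0, 0R1, 1R1
The negation has an open branch (countermodel exists).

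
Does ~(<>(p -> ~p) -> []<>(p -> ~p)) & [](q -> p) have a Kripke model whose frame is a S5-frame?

1. ~(<>(p -> ~p) -> []<>(p -> ~p)) & [](q -> p), w0
2. ~(<>(p -> ~p) -> []<>(p -> ~p)), w0
3. [](q -> p), w0
4. <>(p -> ~p), w0
5. ~[]<>(p -> ~p), w0
6. q -> p, w0
7. p, w0
8. p -> ~p, w1
9. q -> p, w1
10. ~p, w1
11. ~q, w1
12. ~<>(p -> ~p), w2
13. q -> p, w2
14. ~(p -> ~p), w0
15. ~(p -> ~p), w1
16. p, w1
Accessibility: w0Rw0, w0Rw1, w0Rw2, w1Rw0, w1Rw1, w1Rw2, w2Rw0, w2Rw1, w2Rw2
Branch closes: p and ~p both at w1.
All branches of the tableau close; one closing branch shown above.

Unsatisfiable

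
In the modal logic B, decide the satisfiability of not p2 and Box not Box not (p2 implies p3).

1. not p2 and Box not Box not (p2 implies p3), w0
2. not p2, w0
3. Box not Box not (p2 implies p3), w0
4. not Box not (p2 implies p3), w0
5. p2 implies p3, w1
6. not Box not (p2 implies p3), w1
7. p3, w1
8. p2 implies p3, w2
9. p3, w2
Accessibility: w0Rw0, w0Rw1, w1Rw0, w1Rw1, w1Rw2, w2Rw1, w2Rw2

Yes, satisfiable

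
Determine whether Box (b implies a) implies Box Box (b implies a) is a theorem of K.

Not valid

Tableau for the negation not (Box (b implies a) implies Box Box (b implies a)):
1. not (Box (b implies a) implies Box Box (b implies a)), 0
2. Box (b implies a), 0   [neg-implies-rule on 1]
3. not Box Box (b implies a), 0   [neg-implies-rule on 1]
4. not Box (b implies a), 1   [neg-Box-rule on 3: fresh world 1, 0R1]
5. b implies a, 1   [Box-rule on 2 via 0R1]
6. a, 1   [implies-rule on 5 (branches; this branch)]
7. not (b implies a), 2   [neg-Box-rule on 4: fresh world 2, 1R2]
8. b, 2   [neg-implies-rule on 7]
9. not a, 2   [neg-implies-rule on 7]
Accessibility: 0R1, 1R2
The negation has an open branch (countermodel exists).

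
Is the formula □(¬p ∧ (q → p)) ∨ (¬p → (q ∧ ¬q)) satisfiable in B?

1. □(¬p ∧ (q → p)) ∨ (¬p → (q ∧ ¬q)), u
2. ¬p → (q ∧ ¬q), u
3. p, u
Accessibility: uRu

Yes, satisfiable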